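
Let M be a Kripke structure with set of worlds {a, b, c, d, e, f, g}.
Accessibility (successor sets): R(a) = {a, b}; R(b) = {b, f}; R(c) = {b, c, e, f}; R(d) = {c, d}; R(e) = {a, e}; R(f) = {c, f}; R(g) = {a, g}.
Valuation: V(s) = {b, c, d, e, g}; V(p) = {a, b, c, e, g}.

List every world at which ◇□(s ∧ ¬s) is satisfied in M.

Recall that □ψ holds at a world iff ψ holds at every accessible world, and ◇ψ holds iff ψ holds at some accessible world.
Let φ = ◇□(s ∧ ¬s). Evaluate φ at each world:
  a (successors {a, b}): φ is false.
  b (successors {b, f}): φ is false.
  c (successors {b, c, e, f}): φ is false.
  d (successors {c, d}): φ is false.
  e (successors {a, e}): φ is false.
  f (successors {c, f}): φ is false.
  g (successors {a, g}): φ is false.
For instance, at g:
  At g: ◇□(s ∧ ¬s) requires □(s ∧ ¬s) at some successor in {a, g}.
    At a: □(s ∧ ¬s) is false.
    At g: □(s ∧ ¬s) is false.
  So ◇□(s ∧ ¬s) is false at g.
Satisfying worlds: none.

none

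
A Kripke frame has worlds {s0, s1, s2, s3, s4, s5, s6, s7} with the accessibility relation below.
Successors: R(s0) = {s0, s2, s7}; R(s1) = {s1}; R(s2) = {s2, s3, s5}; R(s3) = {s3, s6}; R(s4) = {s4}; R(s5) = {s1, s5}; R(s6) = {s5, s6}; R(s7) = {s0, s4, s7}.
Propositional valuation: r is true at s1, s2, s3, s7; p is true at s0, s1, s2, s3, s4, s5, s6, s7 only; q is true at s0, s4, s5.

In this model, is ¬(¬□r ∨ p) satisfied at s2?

Recall that □ψ holds at a world iff ψ holds at every accessible world, and ◇ψ holds iff ψ holds at some accessible world.
At s2: ¬□r ∨ p is true, so ¬(¬□r ∨ p) is false.
  At s2: ¬□r is true, p is true, so ¬□r ∨ p is true.
    At s2: □r is false, so ¬□r is true.
      At s2: □r requires r at every successor {s2, s3, s5}.
        r fails at s5, so □r is false at s2.

No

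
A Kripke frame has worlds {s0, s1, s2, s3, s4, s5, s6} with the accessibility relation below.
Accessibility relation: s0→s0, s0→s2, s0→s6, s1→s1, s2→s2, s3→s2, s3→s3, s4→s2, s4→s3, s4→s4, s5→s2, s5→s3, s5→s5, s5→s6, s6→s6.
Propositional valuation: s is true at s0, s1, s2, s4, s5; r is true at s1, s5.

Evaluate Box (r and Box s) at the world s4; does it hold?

Recall that Box ψ holds at a world iff ψ holds at every accessible world, and Dia ψ holds iff ψ holds at some accessible world.
At s4: Box (r and Box s) requires r and Box s at every successor {s2, s3, s4}.
  r and Box s fails at s2, so Box (r and Box s) is false at s4.
    At s2: r is false, Box s is true, so r and Box s is false.
      At s2: Box s requires s at every successor {s2}.
        At s2: s is true.
      So Box s is true at s2.

No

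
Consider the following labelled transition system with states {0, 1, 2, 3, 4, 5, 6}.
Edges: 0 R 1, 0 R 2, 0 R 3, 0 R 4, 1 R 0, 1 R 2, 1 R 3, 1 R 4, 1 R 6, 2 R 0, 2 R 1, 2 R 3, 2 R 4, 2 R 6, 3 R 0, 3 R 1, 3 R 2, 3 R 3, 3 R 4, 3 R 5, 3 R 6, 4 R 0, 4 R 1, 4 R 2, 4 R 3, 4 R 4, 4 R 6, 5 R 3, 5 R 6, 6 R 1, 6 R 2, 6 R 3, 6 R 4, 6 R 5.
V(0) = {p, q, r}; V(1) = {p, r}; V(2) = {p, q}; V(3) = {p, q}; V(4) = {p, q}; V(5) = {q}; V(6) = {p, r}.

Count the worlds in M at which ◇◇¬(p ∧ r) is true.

7

Let φ = ◇◇¬(p ∧ r). Evaluate φ at each world:
  0 (successors {1, 2, 3, 4}): φ is true.
  1 (successors {0, 2, 3, 4, 6}): φ is true.
  2 (successors {0, 1, 3, 4, 6}): φ is true.
  3 (successors {0, 1, 2, 3, 4, 5, 6}): φ is true.
  4 (successors {0, 1, 2, 3, 4, 6}): φ is true.
  5 (successors {3, 6}): φ is true.
  6 (successors {1, 2, 3, 4, 5}): φ is true.
For instance, at 1:
  At 1: ◇◇¬(p ∧ r) requires ◇¬(p ∧ r) at some successor in {0, 2, 3, 4, 6}.
    ◇¬(p ∧ r) holds at 0, so ◇◇¬(p ∧ r) is true at 1.
      At 0: ◇¬(p ∧ r) requires ¬(p ∧ r) at some successor in {1, 2, 3, 4}.
        ¬(p ∧ r) holds at 2, so ◇¬(p ∧ r) is true at 0.
Satisfying worlds: {0, 1, 2, 3, 4, 5, 6}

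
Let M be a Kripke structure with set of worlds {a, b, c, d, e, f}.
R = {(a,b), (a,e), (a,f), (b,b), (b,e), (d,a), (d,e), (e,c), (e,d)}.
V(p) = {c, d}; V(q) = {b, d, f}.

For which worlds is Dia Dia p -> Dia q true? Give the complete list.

a, b, c, e, f

Let φ = Dia Dia p -> Dia q. Evaluate φ at each world:
  a (successors {b, e, f}): φ is true.
  b (successors {b, e}): φ is true.
  c (successors ∅): φ is true.
  d (successors {a, e}): φ is false.
  e (successors {c, d}): φ is true.
  f (successors ∅): φ is true.
For instance, at a:
  At a: Dia Dia p is true, Dia q is true, so Dia Dia p -> Dia q is true.
    At a: Dia Dia p requires Dia p at some successor in {b, e, f}.
      Dia p holds at e, so Dia Dia p is true at a.
    At a: Dia q requires q at some successor in {b, e, f}.
      q holds at b, so Dia q is true at a.
Satisfying worlds: {a, b, c, e, f}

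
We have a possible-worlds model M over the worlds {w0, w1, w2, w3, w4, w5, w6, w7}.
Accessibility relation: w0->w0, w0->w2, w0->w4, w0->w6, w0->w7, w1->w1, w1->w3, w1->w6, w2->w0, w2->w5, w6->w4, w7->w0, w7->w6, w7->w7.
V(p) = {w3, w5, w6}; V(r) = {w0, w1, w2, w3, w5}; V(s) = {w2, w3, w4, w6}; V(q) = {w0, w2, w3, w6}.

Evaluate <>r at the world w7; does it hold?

Yes

Recall that <>ψ holds at a world iff ψ holds at some accessible world.
At w7: <>r requires r at some successor in {w0, w6, w7}.
  r holds at w0, so <>r is true at w7.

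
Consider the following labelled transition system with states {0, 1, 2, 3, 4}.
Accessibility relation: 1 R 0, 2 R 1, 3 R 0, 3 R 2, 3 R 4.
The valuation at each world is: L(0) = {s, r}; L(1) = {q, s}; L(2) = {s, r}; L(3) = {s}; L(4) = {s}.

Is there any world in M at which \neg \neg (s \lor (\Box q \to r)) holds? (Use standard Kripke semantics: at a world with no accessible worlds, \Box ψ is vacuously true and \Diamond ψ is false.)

Recall that \Box ψ holds at a world iff ψ holds at every accessible world, and \Diamond ψ holds iff ψ holds at some accessible world.
Let φ = \neg \neg (s \lor (\Box q \to r)). Evaluate φ at each world:
  0 (successors ∅): φ is true.
  1 (successors {0}): φ is true.
  2 (successors {1}): φ is true.
  3 (successors {0, 2, 4}): φ is true.
  4 (successors ∅): φ is true.
Detail at 0 (witness):
  At 0: \neg (s \lor (\Box q \to r)) is false, so \neg \neg (s \lor (\Box q \to r)) is true.
    At 0: s \lor (\Box q \to r) is true, so \neg (s \lor (\Box q \to r)) is false.
      At 0: s is true, \Box q \to r is true, so s \lor (\Box q \to r) is true.

Yes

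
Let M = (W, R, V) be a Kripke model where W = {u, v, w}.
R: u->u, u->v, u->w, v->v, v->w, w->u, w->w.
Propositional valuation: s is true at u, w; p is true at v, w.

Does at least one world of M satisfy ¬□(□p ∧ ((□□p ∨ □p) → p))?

Yes

Let φ = ¬□(□p ∧ ((□□p ∨ □p) → p)). Evaluate φ at each world:
  u (successors {u, v, w}): φ is true.
  v (successors {v, w}): φ is true.
  w (successors {u, w}): φ is true.
Detail at u (witness):
  At u: □(□p ∧ ((□□p ∨ □p) → p)) is false, so ¬□(□p ∧ ((□□p ∨ □p) → p)) is true.
    At u: □(□p ∧ ((□□p ∨ □p) → p)) requires □p ∧ ((□□p ∨ □p) → p) at every successor {u, v, w}.
      □p ∧ ((□□p ∨ □p) → p) fails at u, so □(□p ∧ ((□□p ∨ □p) → p)) is false at u.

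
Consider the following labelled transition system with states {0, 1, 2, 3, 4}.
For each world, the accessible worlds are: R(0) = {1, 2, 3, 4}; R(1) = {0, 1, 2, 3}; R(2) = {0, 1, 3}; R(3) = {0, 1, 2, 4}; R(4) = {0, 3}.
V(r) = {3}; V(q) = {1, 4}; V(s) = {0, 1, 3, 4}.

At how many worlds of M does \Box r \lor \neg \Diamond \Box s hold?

2

Let φ = \Box r \lor \neg \Diamond \Box s. Evaluate φ at each world:
  0 (successors {1, 2, 3, 4}): φ is false.
  1 (successors {0, 1, 2, 3}): φ is false.
  2 (successors {0, 1, 3}): φ is true.
  3 (successors {0, 1, 2, 4}): φ is false.
  4 (successors {0, 3}): φ is true.
For instance, at 2:
  At 2: \Box r is false, \neg \Diamond \Box s is true, so \Box r \lor \neg \Diamond \Box s is true.
    At 2: \Box r requires r at every successor {0, 1, 3}.
      r fails at 0, so \Box r is false at 2.
    At 2: \Diamond \Box s is false, so \neg \Diamond \Box s is true.
      At 2: \Diamond \Box s requires \Box s at some successor in {0, 1, 3}.
        At 0: \Box s is false.
        At 1: \Box s is false.
        At 3: \Box s is false.
      So \Diamond \Box s is false at 2.
Satisfying worlds: {2, 4}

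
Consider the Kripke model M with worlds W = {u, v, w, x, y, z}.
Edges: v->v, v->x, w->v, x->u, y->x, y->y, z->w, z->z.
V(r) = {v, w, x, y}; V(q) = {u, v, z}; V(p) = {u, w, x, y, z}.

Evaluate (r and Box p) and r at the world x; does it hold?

Recall that Box ψ holds at a world iff ψ holds at every accessible world, and Dia ψ holds iff ψ holds at some accessible world.
At x: r and Box p is true, r is true, so (r and Box p) and r is true.
  At x: r is true, Box p is true, so r and Box p is true.
    At x: Box p requires p at every successor {u}.
      At u: p is true.
    So Box p is true at x.

Yes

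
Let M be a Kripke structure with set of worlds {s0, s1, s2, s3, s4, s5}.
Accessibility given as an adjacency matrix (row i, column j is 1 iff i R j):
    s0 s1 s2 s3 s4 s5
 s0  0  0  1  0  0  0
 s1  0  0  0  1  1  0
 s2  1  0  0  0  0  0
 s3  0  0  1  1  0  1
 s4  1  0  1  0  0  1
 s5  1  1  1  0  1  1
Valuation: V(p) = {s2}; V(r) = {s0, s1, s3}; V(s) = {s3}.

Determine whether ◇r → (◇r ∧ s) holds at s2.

At s2: ◇r is true, ◇r ∧ s is false, so ◇r → (◇r ∧ s) is false.
  At s2: ◇r requires r at some successor in {s0}.
    r holds at s0, so ◇r is true at s2.
  At s2: ◇r is true, s is false, so ◇r ∧ s is false.
    At s2: ◇r requires r at some successor in {s0}.
      r holds at s0, so ◇r is true at s2.

No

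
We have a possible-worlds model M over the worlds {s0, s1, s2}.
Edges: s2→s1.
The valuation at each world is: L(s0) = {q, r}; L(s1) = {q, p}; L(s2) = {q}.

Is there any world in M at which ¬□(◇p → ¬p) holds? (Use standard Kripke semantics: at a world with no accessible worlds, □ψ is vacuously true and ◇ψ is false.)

No

Let φ = ¬□(◇p → ¬p). Evaluate φ at each world:
  s0 (successors ∅): φ is false.
  s1 (successors ∅): φ is false.
  s2 (successors {s1}): φ is false.
For instance, at s2:
  At s2: □(◇p → ¬p) is true, so ¬□(◇p → ¬p) is false.
    At s2: □(◇p → ¬p) requires ◇p → ¬p at every successor {s1}.
      At s1: ◇p → ¬p is true.
    So □(◇p → ¬p) is true at s2.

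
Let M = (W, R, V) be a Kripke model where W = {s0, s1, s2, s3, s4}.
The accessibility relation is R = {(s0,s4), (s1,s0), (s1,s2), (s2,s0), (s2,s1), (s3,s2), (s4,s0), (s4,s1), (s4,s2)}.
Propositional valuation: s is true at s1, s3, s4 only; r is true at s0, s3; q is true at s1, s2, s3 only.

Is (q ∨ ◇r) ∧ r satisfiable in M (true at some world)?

Yes

Let φ = (q ∨ ◇r) ∧ r. Evaluate φ at each world:
  s0 (successors {s4}): φ is false.
  s1 (successors {s0, s2}): φ is false.
  s2 (successors {s0, s1}): φ is false.
  s3 (successors {s2}): φ is true.
  s4 (successors {s0, s1, s2}): φ is false.
Detail at s3 (witness):
  At s3: q ∨ ◇r is true, r is true, so (q ∨ ◇r) ∧ r is true.
    At s3: q is true, ◇r is false, so q ∨ ◇r is true.
      At s3: ◇r requires r at some successor in {s2}.
        At s2: r is false.
      So ◇r is false at s3.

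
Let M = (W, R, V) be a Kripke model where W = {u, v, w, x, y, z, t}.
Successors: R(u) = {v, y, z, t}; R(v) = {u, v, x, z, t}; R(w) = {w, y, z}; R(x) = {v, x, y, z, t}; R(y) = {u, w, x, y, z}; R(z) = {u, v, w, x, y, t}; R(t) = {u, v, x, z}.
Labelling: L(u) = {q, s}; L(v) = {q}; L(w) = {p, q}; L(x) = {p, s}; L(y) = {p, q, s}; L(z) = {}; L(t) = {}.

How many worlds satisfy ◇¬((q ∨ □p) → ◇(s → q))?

Let φ = ◇¬((q ∨ □p) → ◇(s → q)). Evaluate φ at each world:
  u (successors {v, y, z, t}): φ is false.
  v (successors {u, v, x, z, t}): φ is false.
  w (successors {w, y, z}): φ is false.
  x (successors {v, x, y, z, t}): φ is false.
  y (successors {u, w, x, y, z}): φ is false.
  z (successors {u, v, w, x, y, t}): φ is false.
  t (successors {u, v, x, z}): φ is false.
For instance, at w:
  At w: ◇¬((q ∨ □p) → ◇(s → q)) requires ¬((q ∨ □p) → ◇(s → q)) at some successor in {w, y, z}.
    At w: ¬((q ∨ □p) → ◇(s → q)) is false.
    At y: ¬((q ∨ □p) → ◇(s → q)) is false.
    At z: ¬((q ∨ □p) → ◇(s → q)) is false.
  So ◇¬((q ∨ □p) → ◇(s → q)) is false at w.
Satisfying worlds: none.

0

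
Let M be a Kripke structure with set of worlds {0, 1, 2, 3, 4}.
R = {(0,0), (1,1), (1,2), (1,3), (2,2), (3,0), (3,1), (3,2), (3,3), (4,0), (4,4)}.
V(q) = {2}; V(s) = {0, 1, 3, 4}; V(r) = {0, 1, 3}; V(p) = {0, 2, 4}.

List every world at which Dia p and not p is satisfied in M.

1, 3

Recall that Dia ψ holds at a world iff ψ holds at some accessible world.
Let φ = Dia p and not p. Evaluate φ at each world:
  0 (successors {0}): φ is false.
  1 (successors {1, 2, 3}): φ is true.
  2 (successors {2}): φ is false.
  3 (successors {0, 1, 2, 3}): φ is true.
  4 (successors {0, 4}): φ is false.
For instance, at 2:
  At 2: Dia p is true, not p is false, so Dia p and not p is false.
    At 2: Dia p requires p at some successor in {2}.
      p holds at 2, so Dia p is true at 2.
Satisfying worlds: {1, 3}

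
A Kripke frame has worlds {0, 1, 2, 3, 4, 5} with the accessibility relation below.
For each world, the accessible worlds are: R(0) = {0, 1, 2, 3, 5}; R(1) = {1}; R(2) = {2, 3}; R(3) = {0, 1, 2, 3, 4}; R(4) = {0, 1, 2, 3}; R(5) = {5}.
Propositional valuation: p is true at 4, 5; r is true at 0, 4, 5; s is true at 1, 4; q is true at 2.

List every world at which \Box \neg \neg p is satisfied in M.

5

Let φ = \Box \neg \neg p. Evaluate φ at each world:
  0 (successors {0, 1, 2, 3, 5}): φ is false.
  1 (successors {1}): φ is false.
  2 (successors {2, 3}): φ is false.
  3 (successors {0, 1, 2, 3, 4}): φ is false.
  4 (successors {0, 1, 2, 3}): φ is false.
  5 (successors {5}): φ is true.
For instance, at 4:
  At 4: \Box \neg \neg p requires \neg \neg p at every successor {0, 1, 2, 3}.
    \neg \neg p fails at 0, so \Box \neg \neg p is false at 4.
Satisfying worlds: {5}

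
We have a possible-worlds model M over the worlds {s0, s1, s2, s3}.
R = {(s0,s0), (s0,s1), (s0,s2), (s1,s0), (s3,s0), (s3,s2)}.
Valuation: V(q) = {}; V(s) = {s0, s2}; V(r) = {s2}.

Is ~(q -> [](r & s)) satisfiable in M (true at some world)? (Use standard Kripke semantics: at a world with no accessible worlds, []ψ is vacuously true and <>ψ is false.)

Let φ = ~(q -> [](r & s)). Evaluate φ at each world:
  s0 (successors {s0, s1, s2}): φ is false.
  s1 (successors {s0}): φ is false.
  s2 (successors ∅): φ is false.
  s3 (successors {s0, s2}): φ is false.
For instance, at s1:
  At s1: q -> [](r & s) is true, so ~(q -> [](r & s)) is false.
    At s1: q is false, [](r & s) is false, so q -> [](r & s) is true.
      At s1: [](r & s) requires r & s at every successor {s0}.
        r & s fails at s0, so [](r & s) is false at s1.

No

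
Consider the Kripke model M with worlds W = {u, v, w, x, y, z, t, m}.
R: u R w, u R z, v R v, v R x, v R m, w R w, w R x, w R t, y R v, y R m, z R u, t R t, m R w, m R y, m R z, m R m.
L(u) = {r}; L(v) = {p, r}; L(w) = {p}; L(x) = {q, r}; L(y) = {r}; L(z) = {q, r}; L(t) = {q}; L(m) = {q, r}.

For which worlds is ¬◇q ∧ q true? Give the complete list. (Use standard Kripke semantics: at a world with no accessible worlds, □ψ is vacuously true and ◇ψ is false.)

x, z

Let φ = ¬◇q ∧ q. Evaluate φ at each world:
  u (successors {w, z}): φ is false.
  v (successors {v, x, m}): φ is false.
  w (successors {w, x, t}): φ is false.
  x (successors ∅): φ is true.
  y (successors {v, m}): φ is false.
  z (successors {u}): φ is true.
  t (successors {t}): φ is false.
  m (successors {w, y, z, m}): φ is false.
For instance, at m:
  At m: ¬◇q is false, q is true, so ¬◇q ∧ q is false.
    At m: ◇q is true, so ¬◇q is false.
      At m: ◇q requires q at some successor in {w, y, z, m}.
        q holds at z, so ◇q is true at m.
Satisfying worlds: {x, z}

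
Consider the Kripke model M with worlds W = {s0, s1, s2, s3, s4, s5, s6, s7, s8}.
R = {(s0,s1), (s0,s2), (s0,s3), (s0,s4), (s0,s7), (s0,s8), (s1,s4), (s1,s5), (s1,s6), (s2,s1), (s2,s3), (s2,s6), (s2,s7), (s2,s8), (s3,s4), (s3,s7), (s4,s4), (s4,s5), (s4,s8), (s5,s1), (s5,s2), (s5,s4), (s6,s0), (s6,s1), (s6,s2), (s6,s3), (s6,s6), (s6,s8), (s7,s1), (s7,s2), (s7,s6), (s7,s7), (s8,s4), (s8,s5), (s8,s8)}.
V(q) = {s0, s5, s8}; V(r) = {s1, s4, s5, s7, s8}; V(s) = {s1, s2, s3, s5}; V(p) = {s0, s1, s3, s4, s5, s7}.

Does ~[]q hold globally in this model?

Yes

Let φ = ~[]q. Evaluate φ at each world:
  s0 (successors {s1, s2, s3, s4, s7, s8}): φ is true.
  s1 (successors {s4, s5, s6}): φ is true.
  s2 (successors {s1, s3, s6, s7, s8}): φ is true.
  s3 (successors {s4, s7}): φ is true.
  s4 (successors {s4, s5, s8}): φ is true.
  s5 (successors {s1, s2, s4}): φ is true.
  s6 (successors {s0, s1, s2, s3, s6, s8}): φ is true.
  s7 (successors {s1, s2, s6, s7}): φ is true.
  s8 (successors {s4, s5, s8}): φ is true.
For instance, at s7:
  At s7: []q is false, so ~[]q is true.
    At s7: []q requires q at every successor {s1, s2, s6, s7}.
      q fails at s1, so []q is false at s7.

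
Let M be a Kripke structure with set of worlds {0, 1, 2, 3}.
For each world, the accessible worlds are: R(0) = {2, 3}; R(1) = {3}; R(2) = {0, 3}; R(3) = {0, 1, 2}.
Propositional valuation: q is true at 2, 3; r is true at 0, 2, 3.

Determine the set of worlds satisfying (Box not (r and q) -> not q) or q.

Let φ = (Box not (r and q) -> not q) or q. Evaluate φ at each world:
  0 (successors {2, 3}): φ is true.
  1 (successors {3}): φ is true.
  2 (successors {0, 3}): φ is true.
  3 (successors {0, 1, 2}): φ is true.
For instance, at 1:
  At 1: Box not (r and q) -> not q is true, q is false, so (Box not (r and q) -> not q) or q is true.
    At 1: Box not (r and q) is false, not q is true, so Box not (r and q) -> not q is true.
      At 1: Box not (r and q) requires not (r and q) at every successor {3}.
        not (r and q) fails at 3, so Box not (r and q) is false at 1.
Satisfying worlds: {0, 1, 2, 3}

0, 1, 2, 3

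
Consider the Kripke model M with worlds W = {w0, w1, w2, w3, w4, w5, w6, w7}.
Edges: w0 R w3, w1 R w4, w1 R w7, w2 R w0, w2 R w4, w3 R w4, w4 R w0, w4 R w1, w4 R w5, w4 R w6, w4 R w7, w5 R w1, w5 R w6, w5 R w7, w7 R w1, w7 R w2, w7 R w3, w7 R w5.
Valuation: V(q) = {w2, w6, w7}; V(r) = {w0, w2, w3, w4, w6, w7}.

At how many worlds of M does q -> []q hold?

Let φ = q -> []q. Evaluate φ at each world:
  w0 (successors {w3}): φ is true.
  w1 (successors {w4, w7}): φ is true.
  w2 (successors {w0, w4}): φ is false.
  w3 (successors {w4}): φ is true.
  w4 (successors {w0, w1, w5, w6, w7}): φ is true.
  w5 (successors {w1, w6, w7}): φ is true.
  w6 (successors ∅): φ is true.
  w7 (successors {w1, w2, w3, w5}): φ is false.
For instance, at w4:
  At w4: q is false, []q is false, so q -> []q is true.
    At w4: []q requires q at every successor {w0, w1, w5, w6, w7}.
      q fails at w0, so []q is false at w4.
Satisfying worlds: {w0, w1, w3, w4, w5, w6}

6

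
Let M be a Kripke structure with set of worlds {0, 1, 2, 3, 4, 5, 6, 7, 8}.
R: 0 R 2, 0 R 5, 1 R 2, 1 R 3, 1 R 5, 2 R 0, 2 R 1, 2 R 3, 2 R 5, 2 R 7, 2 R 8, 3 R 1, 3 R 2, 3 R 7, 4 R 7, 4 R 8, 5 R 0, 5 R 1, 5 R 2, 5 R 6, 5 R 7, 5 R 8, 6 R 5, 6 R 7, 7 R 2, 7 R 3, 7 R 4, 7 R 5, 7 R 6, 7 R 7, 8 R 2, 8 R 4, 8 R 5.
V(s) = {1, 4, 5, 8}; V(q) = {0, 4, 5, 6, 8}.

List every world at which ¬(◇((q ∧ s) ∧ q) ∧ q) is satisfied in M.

Let φ = ¬(◇((q ∧ s) ∧ q) ∧ q). Evaluate φ at each world:
  0 (successors {2, 5}): φ is false.
  1 (successors {2, 3, 5}): φ is true.
  2 (successors {0, 1, 3, 5, 7, 8}): φ is true.
  3 (successors {1, 2, 7}): φ is true.
  4 (successors {7, 8}): φ is false.
  5 (successors {0, 1, 2, 6, 7, 8}): φ is false.
  6 (successors {5, 7}): φ is false.
  7 (successors {2, 3, 4, 5, 6, 7}): φ is true.
  8 (successors {2, 4, 5}): φ is false.
For instance, at 8:
  At 8: ◇((q ∧ s) ∧ q) ∧ q is true, so ¬(◇((q ∧ s) ∧ q) ∧ q) is false.
    At 8: ◇((q ∧ s) ∧ q) is true, q is true, so ◇((q ∧ s) ∧ q) ∧ q is true.
      At 8: ◇((q ∧ s) ∧ q) requires (q ∧ s) ∧ q at some successor in {2, 4, 5}.
        (q ∧ s) ∧ q holds at 4, so ◇((q ∧ s) ∧ q) is true at 8.
Satisfying worlds: {1, 2, 3, 7}

1, 2, 3, 7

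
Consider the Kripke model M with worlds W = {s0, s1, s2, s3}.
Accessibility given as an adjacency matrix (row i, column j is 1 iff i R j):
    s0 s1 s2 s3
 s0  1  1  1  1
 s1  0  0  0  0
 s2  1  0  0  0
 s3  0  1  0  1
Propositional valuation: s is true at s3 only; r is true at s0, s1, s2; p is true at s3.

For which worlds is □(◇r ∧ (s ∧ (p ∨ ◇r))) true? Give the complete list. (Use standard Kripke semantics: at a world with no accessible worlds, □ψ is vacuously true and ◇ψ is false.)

s1

Let φ = □(◇r ∧ (s ∧ (p ∨ ◇r))). Evaluate φ at each world:
  s0 (successors {s0, s1, s2, s3}): φ is false.
  s1 (successors ∅): φ is true.
  s2 (successors {s0}): φ is false.
  s3 (successors {s1, s3}): φ is false.
For instance, at s0:
  At s0: □(◇r ∧ (s ∧ (p ∨ ◇r))) requires ◇r ∧ (s ∧ (p ∨ ◇r)) at every successor {s0, s1, s2, s3}.
    ◇r ∧ (s ∧ (p ∨ ◇r)) fails at s0, so □(◇r ∧ (s ∧ (p ∨ ◇r))) is false at s0.
      At s0: ◇r is true, s ∧ (p ∨ ◇r) is false, so ◇r ∧ (s ∧ (p ∨ ◇r)) is false.
Satisfying worlds: {s1}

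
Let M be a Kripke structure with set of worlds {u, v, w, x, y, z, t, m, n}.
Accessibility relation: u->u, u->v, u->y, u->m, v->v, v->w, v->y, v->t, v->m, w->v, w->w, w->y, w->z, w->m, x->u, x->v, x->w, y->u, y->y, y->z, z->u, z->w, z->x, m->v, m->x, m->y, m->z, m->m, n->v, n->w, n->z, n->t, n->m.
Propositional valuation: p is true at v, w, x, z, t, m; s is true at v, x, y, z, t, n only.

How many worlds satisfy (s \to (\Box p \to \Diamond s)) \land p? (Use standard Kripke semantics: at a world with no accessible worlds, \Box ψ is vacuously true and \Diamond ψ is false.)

Let φ = (s \to (\Box p \to \Diamond s)) \land p. Evaluate φ at each world:
  u (successors {u, v, y, m}): φ is false.
  v (successors {v, w, y, t, m}): φ is true.
  w (successors {v, w, y, z, m}): φ is true.
  x (successors {u, v, w}): φ is true.
  y (successors {u, y, z}): φ is false.
  z (successors {u, w, x}): φ is true.
  t (successors ∅): φ is false.
  m (successors {v, x, y, z, m}): φ is true.
  n (successors {v, w, z, t, m}): φ is false.
For instance, at z:
  At z: s \to (\Box p \to \Diamond s) is true, p is true, so (s \to (\Box p \to \Diamond s)) \land p is true.
    At z: s is true, \Box p \to \Diamond s is true, so s \to (\Box p \to \Diamond s) is true.
      At z: \Box p is false, \Diamond s is true, so \Box p \to \Diamond s is true.
Satisfying worlds: {v, w, x, z, m}

5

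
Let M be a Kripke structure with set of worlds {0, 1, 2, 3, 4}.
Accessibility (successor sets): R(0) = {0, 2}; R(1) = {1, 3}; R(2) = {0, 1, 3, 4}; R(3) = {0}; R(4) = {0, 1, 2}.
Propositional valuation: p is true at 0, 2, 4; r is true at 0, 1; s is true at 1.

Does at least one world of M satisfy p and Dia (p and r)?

Recall that Dia ψ holds at a world iff ψ holds at some accessible world.
Let φ = p and Dia (p and r). Evaluate φ at each world:
  0 (successors {0, 2}): φ is true.
  1 (successors {1, 3}): φ is false.
  2 (successors {0, 1, 3, 4}): φ is true.
  3 (successors {0}): φ is false.
  4 (successors {0, 1, 2}): φ is true.
Detail at 0 (witness):
  At 0: p is true, Dia (p and r) is true, so p and Dia (p and r) is true.
    At 0: Dia (p and r) requires p and r at some successor in {0, 2}.
      p and r holds at 0, so Dia (p and r) is true at 0.

Yes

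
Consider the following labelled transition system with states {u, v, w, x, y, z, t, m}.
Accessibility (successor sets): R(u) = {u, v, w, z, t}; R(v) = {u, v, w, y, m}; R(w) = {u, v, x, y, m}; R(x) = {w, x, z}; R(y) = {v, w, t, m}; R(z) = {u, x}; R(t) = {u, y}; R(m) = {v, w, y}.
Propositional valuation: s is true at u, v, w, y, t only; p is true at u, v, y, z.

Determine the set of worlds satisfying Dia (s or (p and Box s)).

u, v, w, x, y, z, t, m

Let φ = Dia (s or (p and Box s)). Evaluate φ at each world:
  u (successors {u, v, w, z, t}): φ is true.
  v (successors {u, v, w, y, m}): φ is true.
  w (successors {u, v, x, y, m}): φ is true.
  x (successors {w, x, z}): φ is true.
  y (successors {v, w, t, m}): φ is true.
  z (successors {u, x}): φ is true.
  t (successors {u, y}): φ is true.
  m (successors {v, w, y}): φ is true.
For instance, at t:
  At t: Dia (s or (p and Box s)) requires s or (p and Box s) at some successor in {u, y}.
    s or (p and Box s) holds at u, so Dia (s or (p and Box s)) is true at t.
      At u: s is true, p and Box s is false, so s or (p and Box s) is true.
Satisfying worlds: {u, v, w, x, y, z, t, m}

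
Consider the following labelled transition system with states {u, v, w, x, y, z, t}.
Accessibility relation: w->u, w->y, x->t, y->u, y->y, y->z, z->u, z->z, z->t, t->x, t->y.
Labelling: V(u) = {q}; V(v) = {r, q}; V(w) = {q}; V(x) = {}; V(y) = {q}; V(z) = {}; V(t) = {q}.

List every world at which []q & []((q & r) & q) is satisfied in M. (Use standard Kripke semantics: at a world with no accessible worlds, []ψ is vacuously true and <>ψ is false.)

u, v

Let φ = []q & []((q & r) & q). Evaluate φ at each world:
  u (successors ∅): φ is true.
  v (successors ∅): φ is true.
  w (successors {u, y}): φ is false.
  x (successors {t}): φ is false.
  y (successors {u, y, z}): φ is false.
  z (successors {u, z, t}): φ is false.
  t (successors {x, y}): φ is false.
For instance, at x:
  At x: []q is true, []((q & r) & q) is false, so []q & []((q & r) & q) is false.
    At x: []q requires q at every successor {t}.
      At t: q is true.
    So []q is true at x.
    At x: []((q & r) & q) requires (q & r) & q at every successor {t}.
      (q & r) & q fails at t, so []((q & r) & q) is false at x.
Satisfying worlds: {u, v}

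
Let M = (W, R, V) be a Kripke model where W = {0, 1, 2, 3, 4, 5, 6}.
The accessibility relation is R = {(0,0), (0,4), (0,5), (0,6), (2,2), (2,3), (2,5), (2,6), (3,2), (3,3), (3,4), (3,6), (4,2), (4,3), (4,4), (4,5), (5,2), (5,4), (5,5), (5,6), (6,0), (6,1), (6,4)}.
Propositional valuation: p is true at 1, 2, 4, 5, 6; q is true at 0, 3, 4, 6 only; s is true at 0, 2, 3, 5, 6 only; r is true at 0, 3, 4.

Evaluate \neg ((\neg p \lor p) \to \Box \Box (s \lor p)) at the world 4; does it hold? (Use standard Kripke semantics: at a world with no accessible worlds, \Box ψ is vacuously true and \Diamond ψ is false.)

No

Recall that \Box ψ holds at a world iff ψ holds at every accessible world, and \Diamond ψ holds iff ψ holds at some accessible world.
At 4: (\neg p \lor p) \to \Box \Box (s \lor p) is true, so \neg ((\neg p \lor p) \to \Box \Box (s \lor p)) is false.
  At 4: \neg p \lor p is true, \Box \Box (s \lor p) is true, so (\neg p \lor p) \to \Box \Box (s \lor p) is true.
    At 4: \Box \Box (s \lor p) requires \Box (s \lor p) at every successor {2, 3, 4, 5}.
      At 2: \Box (s \lor p) is true.
      At 3: \Box (s \lor p) is true.
      At 4: \Box (s \lor p) is true.
      At 5: \Box (s \lor p) is true.
    So \Box \Box (s \lor p) is true at 4.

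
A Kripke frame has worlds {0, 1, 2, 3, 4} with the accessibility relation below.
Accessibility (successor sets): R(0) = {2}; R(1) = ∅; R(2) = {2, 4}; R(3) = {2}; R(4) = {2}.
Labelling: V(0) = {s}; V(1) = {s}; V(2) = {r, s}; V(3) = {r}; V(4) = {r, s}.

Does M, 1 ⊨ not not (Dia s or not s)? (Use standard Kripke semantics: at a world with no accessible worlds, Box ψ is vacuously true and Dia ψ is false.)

At 1: not (Dia s or not s) is true, so not not (Dia s or not s) is false.
  At 1: Dia s or not s is false, so not (Dia s or not s) is true.
    At 1: Dia s is false, not s is false, so Dia s or not s is false.
      At 1: no accessible worlds, so Dia s is false.

No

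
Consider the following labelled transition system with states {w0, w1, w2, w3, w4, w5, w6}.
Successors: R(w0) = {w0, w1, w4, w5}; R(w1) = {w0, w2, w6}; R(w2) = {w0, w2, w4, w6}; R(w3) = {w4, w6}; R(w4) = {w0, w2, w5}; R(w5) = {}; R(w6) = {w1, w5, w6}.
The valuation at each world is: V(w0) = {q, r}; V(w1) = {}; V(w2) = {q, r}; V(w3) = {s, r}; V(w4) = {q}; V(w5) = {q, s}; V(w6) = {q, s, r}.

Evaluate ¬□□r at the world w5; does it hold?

At w5: □□r is true, so ¬□□r is false.
  At w5: no accessible worlds, so □□r holds vacuously.

No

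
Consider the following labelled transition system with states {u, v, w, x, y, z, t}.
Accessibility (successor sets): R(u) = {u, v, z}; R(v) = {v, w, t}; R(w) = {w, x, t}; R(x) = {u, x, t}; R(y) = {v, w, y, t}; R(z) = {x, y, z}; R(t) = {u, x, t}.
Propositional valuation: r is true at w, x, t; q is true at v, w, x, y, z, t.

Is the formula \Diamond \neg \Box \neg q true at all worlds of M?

Yes

Let φ = \Diamond \neg \Box \neg q. Evaluate φ at each world:
  u (successors {u, v, z}): φ is true.
  v (successors {v, w, t}): φ is true.
  w (successors {w, x, t}): φ is true.
  x (successors {u, x, t}): φ is true.
  y (successors {v, w, y, t}): φ is true.
  z (successors {x, y, z}): φ is true.
  t (successors {u, x, t}): φ is true.
For instance, at w:
  At w: \Diamond \neg \Box \neg q requires \neg \Box \neg q at some successor in {w, x, t}.
    \neg \Box \neg q holds at w, so \Diamond \neg \Box \neg q is true at w.
      At w: \Box \neg q is false, so \neg \Box \neg q is true.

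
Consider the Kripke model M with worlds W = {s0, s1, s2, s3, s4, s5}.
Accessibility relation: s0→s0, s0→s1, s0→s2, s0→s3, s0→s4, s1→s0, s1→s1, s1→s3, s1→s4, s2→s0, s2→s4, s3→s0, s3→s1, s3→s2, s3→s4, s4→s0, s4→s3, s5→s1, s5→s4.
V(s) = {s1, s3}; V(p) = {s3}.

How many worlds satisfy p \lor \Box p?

1

Let φ = p \lor \Box p. Evaluate φ at each world:
  s0 (successors {s0, s1, s2, s3, s4}): φ is false.
  s1 (successors {s0, s1, s3, s4}): φ is false.
  s2 (successors {s0, s4}): φ is false.
  s3 (successors {s0, s1, s2, s4}): φ is true.
  s4 (successors {s0, s3}): φ is false.
  s5 (successors {s1, s4}): φ is false.
For instance, at s2:
  At s2: p is false, \Box p is false, so p \lor \Box p is false.
    At s2: \Box p requires p at every successor {s0, s4}.
      p fails at s0, so \Box p is false at s2.
Satisfying worlds: {s3}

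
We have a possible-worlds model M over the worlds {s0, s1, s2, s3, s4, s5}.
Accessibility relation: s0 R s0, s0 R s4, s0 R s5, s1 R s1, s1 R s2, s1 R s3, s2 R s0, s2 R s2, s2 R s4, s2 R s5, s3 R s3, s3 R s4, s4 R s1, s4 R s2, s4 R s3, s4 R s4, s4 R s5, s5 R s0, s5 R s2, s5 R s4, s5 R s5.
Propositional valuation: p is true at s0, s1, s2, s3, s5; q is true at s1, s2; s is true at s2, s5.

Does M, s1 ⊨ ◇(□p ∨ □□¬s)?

Yes

At s1: ◇(□p ∨ □□¬s) requires □p ∨ □□¬s at some successor in {s1, s2, s3}.
  □p ∨ □□¬s holds at s1, so ◇(□p ∨ □□¬s) is true at s1.
    At s1: □p is true, □□¬s is false, so □p ∨ □□¬s is true.
      At s1: □p requires p at every successor {s1, s2, s3}.
        At s1: p is true.
        At s2: p is true.
        At s3: p is true.
      So □p is true at s1.
      At s1: □□¬s requires □¬s at every successor {s1, s2, s3}.
        □¬s fails at s1, so □□¬s is false at s1.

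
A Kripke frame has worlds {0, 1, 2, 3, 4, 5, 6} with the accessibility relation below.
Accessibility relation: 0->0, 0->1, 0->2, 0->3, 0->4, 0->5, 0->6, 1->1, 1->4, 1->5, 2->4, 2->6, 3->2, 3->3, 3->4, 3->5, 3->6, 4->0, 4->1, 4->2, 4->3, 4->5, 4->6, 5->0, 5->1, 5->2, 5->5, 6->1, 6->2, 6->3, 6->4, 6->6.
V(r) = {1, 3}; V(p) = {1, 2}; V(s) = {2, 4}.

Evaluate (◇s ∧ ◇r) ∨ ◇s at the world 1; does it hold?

At 1: ◇s ∧ ◇r is true, ◇s is true, so (◇s ∧ ◇r) ∨ ◇s is true.
  At 1: ◇s is true, ◇r is true, so ◇s ∧ ◇r is true.
    At 1: ◇s requires s at some successor in {1, 4, 5}.
      s holds at 4, so ◇s is true at 1.
    At 1: ◇r requires r at some successor in {1, 4, 5}.
      r holds at 1, so ◇r is true at 1.
  At 1: ◇s requires s at some successor in {1, 4, 5}.
    s holds at 4, so ◇s is true at 1.

Yes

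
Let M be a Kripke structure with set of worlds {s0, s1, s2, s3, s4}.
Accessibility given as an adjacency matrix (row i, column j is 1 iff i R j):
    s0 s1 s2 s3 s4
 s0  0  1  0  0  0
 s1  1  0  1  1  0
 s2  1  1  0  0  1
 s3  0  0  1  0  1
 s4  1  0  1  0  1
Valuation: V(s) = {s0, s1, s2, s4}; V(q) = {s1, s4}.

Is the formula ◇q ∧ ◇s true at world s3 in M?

At s3: ◇q is true, ◇s is true, so ◇q ∧ ◇s is true.
  At s3: ◇q requires q at some successor in {s2, s4}.
    q holds at s4, so ◇q is true at s3.
  At s3: ◇s requires s at some successor in {s2, s4}.
    s holds at s2, so ◇s is true at s3.

Yes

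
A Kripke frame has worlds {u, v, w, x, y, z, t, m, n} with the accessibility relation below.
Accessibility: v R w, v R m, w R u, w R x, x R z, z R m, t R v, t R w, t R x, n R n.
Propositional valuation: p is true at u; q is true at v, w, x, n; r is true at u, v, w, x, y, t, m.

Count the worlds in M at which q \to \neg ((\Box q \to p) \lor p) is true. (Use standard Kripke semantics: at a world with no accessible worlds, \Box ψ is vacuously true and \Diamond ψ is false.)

Let φ = q \to \neg ((\Box q \to p) \lor p). Evaluate φ at each world:
  u (successors ∅): φ is true.
  v (successors {w, m}): φ is false.
  w (successors {u, x}): φ is false.
  x (successors {z}): φ is false.
  y (successors ∅): φ is true.
  z (successors {m}): φ is true.
  t (successors {v, w, x}): φ is true.
  m (successors ∅): φ is true.
  n (successors {n}): φ is true.
For instance, at x:
  At x: q is true, \neg ((\Box q \to p) \lor p) is false, so q \to \neg ((\Box q \to p) \lor p) is false.
    At x: (\Box q \to p) \lor p is true, so \neg ((\Box q \to p) \lor p) is false.
      At x: \Box q \to p is true, p is false, so (\Box q \to p) \lor p is true.
Satisfying worlds: {u, y, z, t, m, n}

6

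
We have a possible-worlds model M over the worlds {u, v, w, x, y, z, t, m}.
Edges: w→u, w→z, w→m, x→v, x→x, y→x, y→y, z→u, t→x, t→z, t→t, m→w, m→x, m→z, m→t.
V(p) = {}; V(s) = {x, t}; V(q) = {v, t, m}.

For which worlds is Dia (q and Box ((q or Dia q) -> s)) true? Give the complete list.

Let φ = Dia (q and Box ((q or Dia q) -> s)). Evaluate φ at each world:
  u (successors ∅): φ is false.
  v (successors ∅): φ is false.
  w (successors {u, z, m}): φ is false.
  x (successors {v, x}): φ is true.
  y (successors {x, y}): φ is false.
  z (successors {u}): φ is false.
  t (successors {x, z, t}): φ is true.
  m (successors {w, x, z, t}): φ is true.
For instance, at z:
  At z: Dia (q and Box ((q or Dia q) -> s)) requires q and Box ((q or Dia q) -> s) at some successor in {u}.
    At u: q and Box ((q or Dia q) -> s) is false.
  So Dia (q and Box ((q or Dia q) -> s)) is false at z.
Satisfying worlds: {x, t, m}

x, t, m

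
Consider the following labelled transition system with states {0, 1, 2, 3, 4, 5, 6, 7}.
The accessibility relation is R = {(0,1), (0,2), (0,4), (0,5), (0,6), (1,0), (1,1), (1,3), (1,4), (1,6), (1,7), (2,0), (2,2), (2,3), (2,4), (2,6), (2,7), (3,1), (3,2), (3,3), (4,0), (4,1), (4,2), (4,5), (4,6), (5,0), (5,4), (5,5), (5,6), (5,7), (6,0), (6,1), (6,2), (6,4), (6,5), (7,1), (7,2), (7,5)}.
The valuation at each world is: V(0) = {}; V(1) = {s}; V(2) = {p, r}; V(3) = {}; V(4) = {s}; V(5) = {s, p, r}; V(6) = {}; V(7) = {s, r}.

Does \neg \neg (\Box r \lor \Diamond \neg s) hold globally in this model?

Yes

Let φ = \neg \neg (\Box r \lor \Diamond \neg s). Evaluate φ at each world:
  0 (successors {1, 2, 4, 5, 6}): φ is true.
  1 (successors {0, 1, 3, 4, 6, 7}): φ is true.
  2 (successors {0, 2, 3, 4, 6, 7}): φ is true.
  3 (successors {1, 2, 3}): φ is true.
  4 (successors {0, 1, 2, 5, 6}): φ is true.
  5 (successors {0, 4, 5, 6, 7}): φ is true.
  6 (successors {0, 1, 2, 4, 5}): φ is true.
  7 (successors {1, 2, 5}): φ is true.
For instance, at 2:
  At 2: \neg (\Box r \lor \Diamond \neg s) is false, so \neg \neg (\Box r \lor \Diamond \neg s) is true.
    At 2: \Box r \lor \Diamond \neg s is true, so \neg (\Box r \lor \Diamond \neg s) is false.
      At 2: \Box r is false, \Diamond \neg s is true, so \Box r \lor \Diamond \neg s is true.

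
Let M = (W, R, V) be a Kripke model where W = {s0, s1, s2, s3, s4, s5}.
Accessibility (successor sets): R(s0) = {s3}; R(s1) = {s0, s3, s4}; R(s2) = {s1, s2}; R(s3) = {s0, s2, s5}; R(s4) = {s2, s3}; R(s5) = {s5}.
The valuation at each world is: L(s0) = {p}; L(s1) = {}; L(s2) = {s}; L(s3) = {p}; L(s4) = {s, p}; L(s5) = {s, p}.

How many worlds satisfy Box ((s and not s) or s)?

Recall that Box ψ holds at a world iff ψ holds at every accessible world, and Dia ψ holds iff ψ holds at some accessible world.
Let φ = Box ((s and not s) or s). Evaluate φ at each world:
  s0 (successors {s3}): φ is false.
  s1 (successors {s0, s3, s4}): φ is false.
  s2 (successors {s1, s2}): φ is false.
  s3 (successors {s0, s2, s5}): φ is false.
  s4 (successors {s2, s3}): φ is false.
  s5 (successors {s5}): φ is true.
For instance, at s4:
  At s4: Box ((s and not s) or s) requires (s and not s) or s at every successor {s2, s3}.
    (s and not s) or s fails at s3, so Box ((s and not s) or s) is false at s4.
Satisfying worlds: {s5}

1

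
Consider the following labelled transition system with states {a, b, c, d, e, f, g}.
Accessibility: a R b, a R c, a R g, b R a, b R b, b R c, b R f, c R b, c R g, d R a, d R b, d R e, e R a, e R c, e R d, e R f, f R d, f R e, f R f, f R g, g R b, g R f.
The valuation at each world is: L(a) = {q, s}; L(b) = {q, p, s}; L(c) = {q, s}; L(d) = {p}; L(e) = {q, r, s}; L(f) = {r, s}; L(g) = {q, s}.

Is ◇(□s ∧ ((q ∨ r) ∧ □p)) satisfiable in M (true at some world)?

Let φ = ◇(□s ∧ ((q ∨ r) ∧ □p)). Evaluate φ at each world:
  a (successors {b, c, g}): φ is false.
  b (successors {a, b, c, f}): φ is false.
  c (successors {b, g}): φ is false.
  d (successors {a, b, e}): φ is false.
  e (successors {a, c, d, f}): φ is false.
  f (successors {d, e, f, g}): φ is false.
  g (successors {b, f}): φ is false.
For instance, at g:
  At g: ◇(□s ∧ ((q ∨ r) ∧ □p)) requires □s ∧ ((q ∨ r) ∧ □p) at some successor in {b, f}.
    At b: □s ∧ ((q ∨ r) ∧ □p) is false.
    At f: □s ∧ ((q ∨ r) ∧ □p) is false.
  So ◇(□s ∧ ((q ∨ r) ∧ □p)) is false at g.

No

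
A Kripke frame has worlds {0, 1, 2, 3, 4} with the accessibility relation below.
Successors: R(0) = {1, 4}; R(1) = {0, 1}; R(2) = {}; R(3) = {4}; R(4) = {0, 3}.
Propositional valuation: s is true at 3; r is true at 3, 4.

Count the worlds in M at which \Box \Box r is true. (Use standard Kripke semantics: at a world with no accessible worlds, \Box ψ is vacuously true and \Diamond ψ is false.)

1

Recall that \Box ψ holds at a world iff ψ holds at every accessible world, and \Diamond ψ holds iff ψ holds at some accessible world.
Let φ = \Box \Box r. Evaluate φ at each world:
  0 (successors {1, 4}): φ is false.
  1 (successors {0, 1}): φ is false.
  2 (successors ∅): φ is true.
  3 (successors {4}): φ is false.
  4 (successors {0, 3}): φ is false.
For instance, at 0:
  At 0: \Box \Box r requires \Box r at every successor {1, 4}.
    \Box r fails at 1, so \Box \Box r is false at 0.
      At 1: \Box r requires r at every successor {0, 1}.
        r fails at 0, so \Box r is false at 1.
Satisfying worlds: {2}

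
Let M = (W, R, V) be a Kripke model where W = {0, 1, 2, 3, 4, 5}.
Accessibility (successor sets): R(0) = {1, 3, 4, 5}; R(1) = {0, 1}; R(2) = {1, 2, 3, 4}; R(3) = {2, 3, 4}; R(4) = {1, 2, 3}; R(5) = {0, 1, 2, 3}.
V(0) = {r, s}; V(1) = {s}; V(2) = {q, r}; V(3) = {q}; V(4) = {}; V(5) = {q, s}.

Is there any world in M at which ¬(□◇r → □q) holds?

Yes

Let φ = ¬(□◇r → □q). Evaluate φ at each world:
  0 (successors {1, 3, 4, 5}): φ is true.
  1 (successors {0, 1}): φ is false.
  2 (successors {1, 2, 3, 4}): φ is true.
  3 (successors {2, 3, 4}): φ is true.
  4 (successors {1, 2, 3}): φ is true.
  5 (successors {0, 1, 2, 3}): φ is false.
Detail at 0 (witness):
  At 0: □◇r → □q is false, so ¬(□◇r → □q) is true.
    At 0: □◇r is true, □q is false, so □◇r → □q is false.
      At 0: □◇r requires ◇r at every successor {1, 3, 4, 5}.
        At 1: ◇r is true.
        At 3: ◇r is true.
        At 4: ◇r is true.
        At 5: ◇r is true.
      So □◇r is true at 0.
      At 0: □q requires q at every successor {1, 3, 4, 5}.
        q fails at 1, so □q is false at 0.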